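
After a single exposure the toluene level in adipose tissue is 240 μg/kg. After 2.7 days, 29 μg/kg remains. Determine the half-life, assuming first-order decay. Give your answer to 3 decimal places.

A/A₀ = 29/240 ≈ 0.12083.
n = log₂(8.2759) ≈ 3.0489 half-lives elapsed in 2.7 days.
t½ = 2.7/3.0489 ≈ 0.88556 days.

0.886 days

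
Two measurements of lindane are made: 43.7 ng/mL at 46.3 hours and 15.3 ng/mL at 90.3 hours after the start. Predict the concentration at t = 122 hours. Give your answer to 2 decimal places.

7.18 ng/mL

Over Δt = 90.3 − 46.3 = 44 hours, the level fell by a factor of 43.7/15.3 ≈ 2.8562.
n = log₂(2.8562) ≈ 1.5141 half-lives, so t½ = 44/1.5141 ≈ 29.06 hours.
From t = 90.3 to t = 122: 15.3 × (1/2)^((122−90.3)/29.06) ≈ 7.1832 ng/mL.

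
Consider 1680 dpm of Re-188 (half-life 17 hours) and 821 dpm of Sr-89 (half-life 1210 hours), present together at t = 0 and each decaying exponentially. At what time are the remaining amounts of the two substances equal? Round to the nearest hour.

18 hours

Set 1680·(1/2)^(t/17) = 821·(1/2)^(t/1210).
Taking log₂: log₂(1680/821) = t·(1/17 − 1/1210).
log₂(2.0463) = 1.033; 1/17 − 1/1210 = 0.057997.
t = 1.033 / 0.057997 ≈ 17.811 hours.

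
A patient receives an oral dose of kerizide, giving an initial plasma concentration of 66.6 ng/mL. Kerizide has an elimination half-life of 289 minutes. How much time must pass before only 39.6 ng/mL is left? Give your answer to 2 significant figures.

220 minutes

Fraction remaining = 39.6/66.6 ≈ 0.59459.
n = log₂(66.6/39.6) = ln(1.6818)/ln 2 ≈ 0.75002 half-lives.
t = n × t½ = 0.75002 × 289 ≈ 216.76 minutes.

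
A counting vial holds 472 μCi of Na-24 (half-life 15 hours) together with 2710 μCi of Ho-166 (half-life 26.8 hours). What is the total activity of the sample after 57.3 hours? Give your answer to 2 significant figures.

650 μCi

Na-24: 472 × (1/2)^(57.3/15) = 472 × (1/2)^3.82 ≈ 33.42 μCi.
Ho-166: 2710 × (1/2)^(57.3/26.8) = 2710 × (1/2)^2.1381 ≈ 615.67 μCi.
Total = 33.42 + 615.67 ≈ 649.09 μCi.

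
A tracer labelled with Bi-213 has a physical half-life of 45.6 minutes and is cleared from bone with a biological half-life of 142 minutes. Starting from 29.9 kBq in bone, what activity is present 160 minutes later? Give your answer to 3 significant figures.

1/t_eff = 1/t_phys + 1/t_biol = 1/45.6 + 1/142 = 0.028972 per minute.
t_eff = 45.6 × 142 / (45.6 + 142) ≈ 34.516 minutes.
Remaining = 29.9 × (1/2)^(160/34.516) = 29.9 × (1/2)^4.6355 ≈ 1.2029 kBq.

1.20 kBq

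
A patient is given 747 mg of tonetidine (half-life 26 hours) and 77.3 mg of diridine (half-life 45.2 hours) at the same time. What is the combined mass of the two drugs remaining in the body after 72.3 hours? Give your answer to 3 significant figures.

134 mg

tonetidine: 747 × (1/2)^(72.3/26) = 747 × (1/2)^2.7808 ≈ 108.7 mg.
diridine: 77.3 × (1/2)^(72.3/45.2) = 77.3 × (1/2)^1.5996 ≈ 25.507 mg.
Total = 108.7 + 25.507 ≈ 134.21 mg.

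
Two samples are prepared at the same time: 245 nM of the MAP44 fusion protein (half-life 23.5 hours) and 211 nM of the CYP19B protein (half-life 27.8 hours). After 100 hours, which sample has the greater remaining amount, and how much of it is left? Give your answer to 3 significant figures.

MAP44 fusion protein: 245 × (1/2)^4.2553 ≈ 12.829 nM.
CYP19B protein: 211 × (1/2)^3.5971 ≈ 17.436 nM.
CYP19B protein has more remaining, at ≈ 17.436 nM.

CYP19B protein, 17.4 nM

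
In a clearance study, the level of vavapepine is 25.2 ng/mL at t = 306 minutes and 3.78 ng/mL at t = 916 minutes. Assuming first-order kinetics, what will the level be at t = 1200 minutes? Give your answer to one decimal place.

1.6 ng/mL

Over Δt = 916 − 306 = 610 minutes, the level fell by a factor of 25.2/3.78 ≈ 6.6667.
n = log₂(6.6667) ≈ 2.737 half-lives, so t½ = 610/2.737 ≈ 222.87 minutes.
From t = 916 to t = 1200: 3.78 × (1/2)^((1200−916)/222.87) ≈ 1.5628 ng/mL.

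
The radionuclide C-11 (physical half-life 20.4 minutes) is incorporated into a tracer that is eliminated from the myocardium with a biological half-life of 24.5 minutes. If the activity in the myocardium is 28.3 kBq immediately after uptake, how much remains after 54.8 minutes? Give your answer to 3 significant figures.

0.933 kBq

1/t_eff = 1/t_phys + 1/t_biol = 1/20.4 + 1/24.5 = 0.089836 per minute.
t_eff = 20.4 × 24.5 / (20.4 + 24.5) ≈ 11.131 minutes.
Remaining = 28.3 × (1/2)^(54.8/11.131) = 28.3 × (1/2)^4.923 ≈ 0.93285 kBq.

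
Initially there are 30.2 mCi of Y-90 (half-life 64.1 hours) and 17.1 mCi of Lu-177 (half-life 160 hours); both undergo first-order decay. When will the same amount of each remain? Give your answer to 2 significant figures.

88 hours

Set 30.2·(1/2)^(t/64.1) = 17.1·(1/2)^(t/160).
Taking log₂: log₂(30.2/17.1) = t·(1/64.1 − 1/160).
log₂(1.7661) = 0.82055; 1/64.1 − 1/160 = 0.0093506.
t = 0.82055 / 0.0093506 ≈ 87.754 hours.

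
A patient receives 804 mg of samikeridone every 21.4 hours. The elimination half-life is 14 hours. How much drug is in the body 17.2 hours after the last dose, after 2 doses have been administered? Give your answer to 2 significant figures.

The 2 doses were given 38.6, 17.2 hours ago.
Total = 804·(1/2)^(38.6/14) + 804·(1/2)^(17.2/14)
      = 118.93 + 343.1 ≈ 462.02 mg.

460 mg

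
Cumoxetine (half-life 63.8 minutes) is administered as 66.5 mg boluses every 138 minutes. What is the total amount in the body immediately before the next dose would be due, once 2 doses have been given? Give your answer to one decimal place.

18.2 mg

The 2 doses were given 276, 138 minutes ago.
Total = 66.5·(1/2)^(276/63.8) + 66.5·(1/2)^(138/63.8)
      = 3.3156 + 14.849 ≈ 18.164 mg.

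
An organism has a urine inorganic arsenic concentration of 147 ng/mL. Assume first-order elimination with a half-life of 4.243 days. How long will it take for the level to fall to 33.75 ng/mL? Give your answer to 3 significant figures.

9.01 days

Fraction remaining = 33.75/147 ≈ 0.22959.
n = log₂(147/33.75) = ln(4.3556)/ln 2 ≈ 2.1229 half-lives.
t = n × t½ = 2.1229 × 4.243 ≈ 9.0073 days.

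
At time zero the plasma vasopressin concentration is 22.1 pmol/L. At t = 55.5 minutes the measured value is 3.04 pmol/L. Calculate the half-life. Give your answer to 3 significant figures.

19.4 minutes

A/A₀ = 3.04/22.1 ≈ 0.13756.
n = log₂(7.2697) ≈ 2.8619 half-lives elapsed in 55.5 minutes.
t½ = 55.5/2.8619 ≈ 19.393 minutes.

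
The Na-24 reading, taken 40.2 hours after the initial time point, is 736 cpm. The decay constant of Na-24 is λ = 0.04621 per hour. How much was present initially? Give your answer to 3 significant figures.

4720 cpm

t½ = ln 2 / λ = 0.69315 / 0.04621 ≈ 15 hours.
Number of half-lives elapsed: n = 40.2/15 ≈ 2.68.
A₀ = A × 2^n = 736 × 2^2.68 = 736 × 6.4086 ≈ 4716.7 cpm.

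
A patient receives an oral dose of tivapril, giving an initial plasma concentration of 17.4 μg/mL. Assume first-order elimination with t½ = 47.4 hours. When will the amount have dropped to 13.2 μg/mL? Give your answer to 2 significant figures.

Fraction remaining = 13.2/17.4 ≈ 0.75862.
n = log₂(17.4/13.2) = ln(1.3182)/ln 2 ≈ 0.39855 half-lives.
t = n × t½ = 0.39855 × 47.4 ≈ 18.891 hours.

19 hours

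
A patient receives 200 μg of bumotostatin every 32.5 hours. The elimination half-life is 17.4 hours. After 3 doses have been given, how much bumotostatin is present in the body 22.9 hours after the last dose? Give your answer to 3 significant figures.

108 μg

The 3 doses were given 87.9, 55.4, 22.9 hours ago.
Total = 200·(1/2)^(87.9/17.4) + 200·(1/2)^(55.4/17.4) + 200·(1/2)^(22.9/17.4)
      = 6.0299 + 22.008 + 80.324 ≈ 108.36 μg.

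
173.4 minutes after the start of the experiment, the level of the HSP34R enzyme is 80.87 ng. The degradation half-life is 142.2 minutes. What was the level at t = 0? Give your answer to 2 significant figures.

Number of half-lives elapsed: n = 173.4/142.2 ≈ 1.2194.
A₀ = A × 2^n = 80.87 × 2^1.2194 = 80.87 × 2.3285 ≈ 188.31 ng.

190 ng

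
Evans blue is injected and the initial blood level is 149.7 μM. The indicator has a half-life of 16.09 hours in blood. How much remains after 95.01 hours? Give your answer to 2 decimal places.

2.50 μM

Number of half-lives: n = 95.01/16.09 ≈ 5.9049.
Remaining = 149.7 × (1/2)^5.9049 = 149.7 × 0.01669 ≈ 2.4984 μM.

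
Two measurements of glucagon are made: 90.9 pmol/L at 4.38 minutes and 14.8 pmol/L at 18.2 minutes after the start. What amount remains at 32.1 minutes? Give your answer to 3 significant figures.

Over Δt = 18.2 − 4.38 = 13.82 minutes, the level fell by a factor of 90.9/14.8 ≈ 6.1419.
n = log₂(6.1419) ≈ 2.6187 half-lives, so t½ = 13.82/2.6187 ≈ 5.2775 minutes.
From t = 18.2 to t = 32.1: 14.8 × (1/2)^((32.1−18.2)/5.2775) ≈ 2.3845 pmol/L.

2.38 pmol/L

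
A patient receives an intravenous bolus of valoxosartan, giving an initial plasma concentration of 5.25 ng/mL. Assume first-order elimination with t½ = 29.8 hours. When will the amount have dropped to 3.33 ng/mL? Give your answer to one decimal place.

19.6 hours

Fraction remaining = 3.33/5.25 ≈ 0.63429.
n = log₂(5.25/3.33) = ln(1.5766)/ln 2 ≈ 0.6568 half-lives.
t = n × t½ = 0.6568 × 29.8 ≈ 19.572 hours.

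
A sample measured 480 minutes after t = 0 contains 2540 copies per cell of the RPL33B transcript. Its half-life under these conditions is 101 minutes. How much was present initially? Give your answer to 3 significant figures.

68500 copies per cell

Number of half-lives elapsed: n = 480/101 ≈ 4.7525.
A₀ = A × 2^n = 2540 × 2^4.7525 = 2540 × 26.955 ≈ 68465 copies per cell.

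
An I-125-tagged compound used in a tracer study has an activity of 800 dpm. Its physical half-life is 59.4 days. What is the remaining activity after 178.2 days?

100 dpm

Elapsed time is 3 half-lives (178.2/59.4).
Each half-life halves the amount: 800 × (1/2)^3 = 800/8 = 100 dpm.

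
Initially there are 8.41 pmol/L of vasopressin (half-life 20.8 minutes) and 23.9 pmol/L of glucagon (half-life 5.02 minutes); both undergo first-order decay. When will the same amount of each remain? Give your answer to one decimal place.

10.0 minutes

Set 8.41·(1/2)^(t/20.8) = 23.9·(1/2)^(t/5.02).
Taking log₂: log₂(8.41/23.9) = t·(1/20.8 − 1/5.02).
log₂(0.35188) = -1.5068; 1/20.8 − 1/5.02 = -0.15113.
t = -1.5068 / -0.15113 ≈ 9.9707 minutes.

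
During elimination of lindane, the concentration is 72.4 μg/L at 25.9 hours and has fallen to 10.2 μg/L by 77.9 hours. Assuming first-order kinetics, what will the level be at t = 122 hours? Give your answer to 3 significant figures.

1.94 μg/L

Over Δt = 77.9 − 25.9 = 52 hours, the level fell by a factor of 72.4/10.2 ≈ 7.098.
n = log₂(7.098) ≈ 2.8274 half-lives, so t½ = 52/2.8274 ≈ 18.391 hours.
From t = 77.9 to t = 122: 10.2 × (1/2)^((122−77.9)/18.391) ≈ 1.9354 μg/L.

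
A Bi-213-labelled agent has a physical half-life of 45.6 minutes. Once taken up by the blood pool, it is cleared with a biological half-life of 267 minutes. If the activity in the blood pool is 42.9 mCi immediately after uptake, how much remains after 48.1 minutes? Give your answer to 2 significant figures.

1/t_eff = 1/t_phys + 1/t_biol = 1/45.6 + 1/267 = 0.025675 per minute.
t_eff = 45.6 × 267 / (45.6 + 267) ≈ 38.948 minutes.
Remaining = 42.9 × (1/2)^(48.1/38.948) = 42.9 × (1/2)^1.235 ≈ 18.226 mCi.

18 mCi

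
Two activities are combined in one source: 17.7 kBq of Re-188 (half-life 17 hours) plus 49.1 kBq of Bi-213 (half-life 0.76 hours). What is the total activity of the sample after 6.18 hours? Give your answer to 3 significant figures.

Re-188: 17.7 × (1/2)^(6.18/17) = 17.7 × (1/2)^0.36353 ≈ 13.758 kBq.
Bi-213: 49.1 × (1/2)^(6.18/0.76) = 49.1 × (1/2)^8.1316 ≈ 0.17508 kBq.
Total = 13.758 + 0.17508 ≈ 13.933 kBq.

13.9 kBq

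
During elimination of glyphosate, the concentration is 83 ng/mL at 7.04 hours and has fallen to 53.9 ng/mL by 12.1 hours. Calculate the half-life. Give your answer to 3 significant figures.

8.12 hours

Over Δt = 12.1 − 7.04 = 5.06 hours, the level fell by a factor of 83/53.9 ≈ 1.5399.
n = log₂(1.5399) ≈ 0.62283 half-lives, so t½ = 5.06/0.62283 ≈ 8.1243 hours.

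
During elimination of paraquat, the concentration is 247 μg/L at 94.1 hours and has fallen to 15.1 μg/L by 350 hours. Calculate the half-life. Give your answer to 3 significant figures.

63.5 hours

Over Δt = 350 − 94.1 = 255.9 hours, the level fell by a factor of 247/15.1 ≈ 16.358.
n = log₂(16.358) ≈ 4.0319 half-lives, so t½ = 255.9/4.0319 ≈ 63.469 hours.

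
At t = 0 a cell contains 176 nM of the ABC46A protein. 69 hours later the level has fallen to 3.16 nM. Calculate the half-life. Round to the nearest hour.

12 hours

A/A₀ = 3.16/176 ≈ 0.017955.
n = log₂(55.696) ≈ 5.7995 half-lives elapsed in 69 hours.
t½ = 69/5.7995 ≈ 11.898 hours.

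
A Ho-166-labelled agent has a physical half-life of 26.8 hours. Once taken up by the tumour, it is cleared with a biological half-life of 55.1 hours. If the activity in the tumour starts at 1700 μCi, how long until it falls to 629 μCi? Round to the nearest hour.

26 hours

1/t_eff = 1/t_phys + 1/t_biol = 1/26.8 + 1/55.1 = 0.055462 per hour.
t_eff = 26.8 × 55.1 / (26.8 + 55.1) ≈ 18.03 hours.
n = log₂(1700/629) ≈ 1.4344; t = 1.4344 × 18.03 ≈ 25.863 hours.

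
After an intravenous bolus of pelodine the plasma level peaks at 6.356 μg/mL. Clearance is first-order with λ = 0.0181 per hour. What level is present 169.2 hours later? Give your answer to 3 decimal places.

0.297 μg/mL

t½ = ln 2 / λ = 0.69315 / 0.0181 ≈ 38.295 hours.
Number of half-lives: n = 169.2/38.295 ≈ 4.4183.
Remaining = 6.356 × (1/2)^4.4183 = 6.356 × 0.04677 ≈ 0.29727 μg/mL.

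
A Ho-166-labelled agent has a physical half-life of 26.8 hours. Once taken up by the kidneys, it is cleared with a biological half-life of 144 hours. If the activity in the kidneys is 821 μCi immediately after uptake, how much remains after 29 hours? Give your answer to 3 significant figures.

337 μCi

1/t_eff = 1/t_phys + 1/t_biol = 1/26.8 + 1/144 = 0.044258 per hour.
t_eff = 26.8 × 144 / (26.8 + 144) ≈ 22.595 hours.
Remaining = 821 × (1/2)^(29/22.595) = 821 × (1/2)^1.2835 ≈ 337.27 μCi.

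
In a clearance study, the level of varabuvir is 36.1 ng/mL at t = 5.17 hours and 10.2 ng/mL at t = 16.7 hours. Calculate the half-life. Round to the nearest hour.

6 hours

Over Δt = 16.7 − 5.17 = 11.53 hours, the level fell by a factor of 36.1/10.2 ≈ 3.5392.
n = log₂(3.5392) ≈ 1.8234 half-lives, so t½ = 11.53/1.8234 ≈ 6.3232 hours.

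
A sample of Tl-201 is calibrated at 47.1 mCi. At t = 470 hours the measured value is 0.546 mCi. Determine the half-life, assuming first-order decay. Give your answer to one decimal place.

A/A₀ = 0.546/47.1 ≈ 0.011592.
n = log₂(86.264) ≈ 6.4307 half-lives elapsed in 470 hours.
t½ = 470/6.4307 ≈ 73.087 hours.

73.1 hours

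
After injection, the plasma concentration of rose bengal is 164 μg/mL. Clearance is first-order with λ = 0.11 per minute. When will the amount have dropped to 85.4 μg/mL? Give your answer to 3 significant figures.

t½ = ln 2 / λ = 0.69315 / 0.11 ≈ 6.3013 minutes.
Fraction remaining = 85.4/164 ≈ 0.52073.
n = log₂(164/85.4) = ln(1.9204)/ln 2 ≈ 0.94139 half-lives.
t = n × t½ = 0.94139 × 6.3013 ≈ 5.932 minutes.

5.93 minutes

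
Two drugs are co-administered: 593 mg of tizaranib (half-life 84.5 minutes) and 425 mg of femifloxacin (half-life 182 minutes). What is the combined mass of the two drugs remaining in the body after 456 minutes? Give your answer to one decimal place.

88.9 mg

tizaranib: 593 × (1/2)^(456/84.5) = 593 × (1/2)^5.3964 ≈ 14.079 mg.
femifloxacin: 425 × (1/2)^(456/182) = 425 × (1/2)^2.5055 ≈ 74.845 mg.
Total = 14.079 + 74.845 ≈ 88.923 mg.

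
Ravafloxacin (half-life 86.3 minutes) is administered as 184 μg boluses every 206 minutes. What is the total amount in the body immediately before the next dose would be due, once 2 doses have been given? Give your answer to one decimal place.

41.9 μg

The 2 doses were given 412, 206 minutes ago.
Total = 184·(1/2)^(412/86.3) + 184·(1/2)^(206/86.3)
      = 6.7249 + 35.176 ≈ 41.901 μg.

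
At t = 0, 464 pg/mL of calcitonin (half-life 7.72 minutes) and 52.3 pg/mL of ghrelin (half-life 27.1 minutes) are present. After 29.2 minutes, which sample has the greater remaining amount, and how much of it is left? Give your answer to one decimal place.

calcitonin: 464 × (1/2)^3.7824 ≈ 33.722 pg/mL.
ghrelin: 52.3 × (1/2)^1.0775 ≈ 24.782 pg/mL.
Calcitonin has more remaining, at ≈ 33.722 pg/mL.

calcitonin, 33.7 pg/mL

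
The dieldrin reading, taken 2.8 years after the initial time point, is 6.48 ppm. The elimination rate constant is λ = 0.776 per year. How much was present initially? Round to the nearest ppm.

57 ppm

t½ = ln 2 / λ = 0.69315 / 0.776 ≈ 0.89323 years.
Number of half-lives elapsed: n = 2.8/0.89323 ≈ 3.1347.
A₀ = A × 2^n = 6.48 × 2^3.1347 = 6.48 × 8.7828 ≈ 56.913 ppm.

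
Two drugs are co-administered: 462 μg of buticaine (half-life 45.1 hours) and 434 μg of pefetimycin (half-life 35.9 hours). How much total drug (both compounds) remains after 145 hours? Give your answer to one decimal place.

76.2 μg

buticaine: 462 × (1/2)^(145/45.1) = 462 × (1/2)^3.2151 ≈ 49.752 μg.
pefetimycin: 434 × (1/2)^(145/35.9) = 434 × (1/2)^4.039 ≈ 26.402 μg.
Total = 49.752 + 26.402 ≈ 76.153 μg.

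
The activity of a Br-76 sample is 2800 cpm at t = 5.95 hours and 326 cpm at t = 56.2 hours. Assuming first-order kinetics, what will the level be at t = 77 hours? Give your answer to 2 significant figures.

Over Δt = 56.2 − 5.95 = 50.25 hours, the level fell by a factor of 2800/326 ≈ 8.589.
n = log₂(8.589) ≈ 3.1025 half-lives, so t½ = 50.25/3.1025 ≈ 16.197 hours.
From t = 56.2 to t = 77: 326 × (1/2)^((77−56.2)/16.197) ≈ 133.85 cpm.

130 cpm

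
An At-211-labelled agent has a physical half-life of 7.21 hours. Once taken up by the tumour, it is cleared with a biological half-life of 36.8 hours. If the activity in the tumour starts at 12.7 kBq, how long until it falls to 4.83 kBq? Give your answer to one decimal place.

8.4 hours

1/t_eff = 1/t_phys + 1/t_biol = 1/7.21 + 1/36.8 = 0.16587 per hour.
t_eff = 7.21 × 36.8 / (7.21 + 36.8) ≈ 6.0288 hours.
n = log₂(12.7/4.83) ≈ 1.3947; t = 1.3947 × 6.0288 ≈ 8.4086 hours.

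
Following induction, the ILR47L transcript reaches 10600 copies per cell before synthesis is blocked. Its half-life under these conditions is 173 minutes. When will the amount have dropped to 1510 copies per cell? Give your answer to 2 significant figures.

490 minutes

Fraction remaining = 1510/10600 ≈ 0.14245.
n = log₂(10600/1510) = ln(7.0199)/ln 2 ≈ 2.8114 half-lives.
t = n × t½ = 2.8114 × 173 ≈ 486.38 minutes.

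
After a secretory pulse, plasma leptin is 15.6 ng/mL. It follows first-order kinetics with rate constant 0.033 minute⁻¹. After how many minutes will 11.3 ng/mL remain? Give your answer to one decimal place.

9.8 minutes

t½ = ln 2 / k = 0.69315 / 0.033 ≈ 21.004 minutes.
Fraction remaining = 11.3/15.6 ≈ 0.72436.
n = log₂(15.6/11.3) = ln(1.3805)/ln 2 ≈ 0.46522 half-lives.
t = n × t½ = 0.46522 × 21.004 ≈ 9.7718 minutes.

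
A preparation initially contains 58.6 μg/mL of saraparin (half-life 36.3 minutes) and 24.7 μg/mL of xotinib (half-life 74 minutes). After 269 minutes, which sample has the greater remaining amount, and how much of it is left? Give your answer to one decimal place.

saraparin: 58.6 × (1/2)^7.4105 ≈ 0.34445 μg/mL.
xotinib: 24.7 × (1/2)^3.6351 ≈ 1.988 μg/mL.
Xotinib has more remaining, at ≈ 1.988 μg/mL.

xotinib, 2.0 μg/mL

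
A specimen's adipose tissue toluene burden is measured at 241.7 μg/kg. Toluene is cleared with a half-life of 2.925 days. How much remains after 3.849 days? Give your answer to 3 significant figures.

97.1 μg/kg

Number of half-lives: n = 3.849/2.925 ≈ 1.3159.
Remaining = 241.7 × (1/2)^1.3159 = 241.7 × 0.40168 ≈ 97.085 μg/kg.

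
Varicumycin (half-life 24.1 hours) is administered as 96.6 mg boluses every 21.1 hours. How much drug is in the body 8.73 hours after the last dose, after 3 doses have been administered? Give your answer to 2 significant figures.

140 mg

The 3 doses were given 50.93, 29.83, 8.73 hours ago.
Total = 96.6·(1/2)^(50.93/24.1) + 96.6·(1/2)^(29.83/24.1) + 96.6·(1/2)^(8.73/24.1)
      = 22.326 + 40.961 + 75.15 ≈ 138.44 mg.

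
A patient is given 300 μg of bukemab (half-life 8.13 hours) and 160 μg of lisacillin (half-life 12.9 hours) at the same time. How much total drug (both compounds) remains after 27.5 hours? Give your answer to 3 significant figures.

65.3 μg

bukemab: 300 × (1/2)^(27.5/8.13) = 300 × (1/2)^3.3825 ≈ 28.766 μg.
lisacillin: 160 × (1/2)^(27.5/12.9) = 160 × (1/2)^2.1318 ≈ 36.508 μg.
Total = 28.766 + 36.508 ≈ 65.274 μg.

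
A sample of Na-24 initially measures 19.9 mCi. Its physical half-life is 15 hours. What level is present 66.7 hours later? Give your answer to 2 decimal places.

Number of half-lives: n = 66.7/15 ≈ 4.4467.
Remaining = 19.9 × (1/2)^4.4467 = 19.9 × 0.045859 ≈ 0.91258 mCi.

0.91 mCi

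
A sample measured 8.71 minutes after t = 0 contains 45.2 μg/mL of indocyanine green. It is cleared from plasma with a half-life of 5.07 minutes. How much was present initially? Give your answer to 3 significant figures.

149 μg/mL

Number of half-lives elapsed: n = 8.71/5.07 ≈ 1.7179.
A₀ = A × 2^n = 45.2 × 2^1.7179 = 45.2 × 3.2897 ≈ 148.69 μg/mL.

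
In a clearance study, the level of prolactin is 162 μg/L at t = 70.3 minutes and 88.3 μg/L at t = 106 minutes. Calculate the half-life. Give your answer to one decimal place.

40.8 minutes

Over Δt = 106 − 70.3 = 35.7 minutes, the level fell by a factor of 162/88.3 ≈ 1.8347.
n = log₂(1.8347) ≈ 0.87551 half-lives, so t½ = 35.7/0.87551 ≈ 40.776 minutes.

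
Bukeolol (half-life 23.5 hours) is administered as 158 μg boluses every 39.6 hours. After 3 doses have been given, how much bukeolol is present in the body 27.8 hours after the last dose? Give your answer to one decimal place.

The 3 doses were given 107, 67.4, 27.8 hours ago.
Total = 158·(1/2)^(107/23.5) + 158·(1/2)^(67.4/23.5) + 158·(1/2)^(27.8/23.5)
      = 6.7299 + 21.641 + 69.59 ≈ 97.961 μg.

98.0 μg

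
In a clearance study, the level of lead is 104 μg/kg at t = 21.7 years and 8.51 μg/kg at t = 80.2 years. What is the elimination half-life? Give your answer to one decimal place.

Over Δt = 80.2 − 21.7 = 58.5 years, the level fell by a factor of 104/8.51 ≈ 12.221.
n = log₂(12.221) ≈ 3.6113 half-lives, so t½ = 58.5/3.6113 ≈ 16.199 years.

16.2 years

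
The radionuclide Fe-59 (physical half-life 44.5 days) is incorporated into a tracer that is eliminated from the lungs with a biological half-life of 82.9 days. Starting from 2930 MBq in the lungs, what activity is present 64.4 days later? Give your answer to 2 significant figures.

630 MBq

1/t_eff = 1/t_phys + 1/t_biol = 1/44.5 + 1/82.9 = 0.034535 per day.
t_eff = 44.5 × 82.9 / (44.5 + 82.9) ≈ 28.956 days.
Remaining = 2930 × (1/2)^(64.4/28.956) = 2930 × (1/2)^2.224 ≈ 627.14 MBq.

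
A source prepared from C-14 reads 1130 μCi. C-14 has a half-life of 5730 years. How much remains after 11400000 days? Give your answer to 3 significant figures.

25.8 μCi

Convert the elapsed time: 11400000 days = 31232.9 years.
Number of half-lives: n = 31232.9/5730 ≈ 5.4508.
Remaining = 1130 × (1/2)^5.4508 = 1130 × 0.022864 ≈ 25.837 μCi.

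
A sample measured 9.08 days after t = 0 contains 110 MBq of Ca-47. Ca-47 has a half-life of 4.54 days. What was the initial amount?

Number of half-lives elapsed: n = 9.08/4.54 ≈ 2.
A₀ = A × 2^n = 110 × 2^2 = 110 × 4 ≈ 440 MBq.

440 MBq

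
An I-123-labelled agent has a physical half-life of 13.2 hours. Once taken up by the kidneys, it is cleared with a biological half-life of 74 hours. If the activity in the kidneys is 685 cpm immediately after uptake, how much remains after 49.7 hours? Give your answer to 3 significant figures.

1/t_eff = 1/t_phys + 1/t_biol = 1/13.2 + 1/74 = 0.089271 per hour.
t_eff = 13.2 × 74 / (13.2 + 74) ≈ 11.202 hours.
Remaining = 685 × (1/2)^(49.7/11.202) = 685 × (1/2)^4.4368 ≈ 31.629 cpm.

31.6 cpm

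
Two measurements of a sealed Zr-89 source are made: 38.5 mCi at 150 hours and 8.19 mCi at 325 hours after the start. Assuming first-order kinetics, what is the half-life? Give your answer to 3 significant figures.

Over Δt = 325 − 150 = 175 hours, the level fell by a factor of 38.5/8.19 ≈ 4.7009.
n = log₂(4.7009) ≈ 2.2329 half-lives, so t½ = 175/2.2329 ≈ 78.373 hours.

78.4 hours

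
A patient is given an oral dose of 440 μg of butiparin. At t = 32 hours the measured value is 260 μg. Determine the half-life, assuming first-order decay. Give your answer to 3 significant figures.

A/A₀ = 260/440 ≈ 0.59091.
n = log₂(1.6923) ≈ 0.75899 half-lives elapsed in 32 hours.
t½ = 32/0.75899 ≈ 42.161 hours.

42.2 hours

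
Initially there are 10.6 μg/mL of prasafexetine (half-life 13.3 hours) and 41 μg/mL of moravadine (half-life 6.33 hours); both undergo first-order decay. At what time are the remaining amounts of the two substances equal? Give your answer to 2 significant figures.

24 hours

Set 10.6·(1/2)^(t/13.3) = 41·(1/2)^(t/6.33).
Taking log₂: log₂(10.6/41) = t·(1/13.3 − 1/6.33).
log₂(0.25854) = -1.9516; 1/13.3 − 1/6.33 = -0.08279.
t = -1.9516 / -0.08279 ≈ 23.572 hours.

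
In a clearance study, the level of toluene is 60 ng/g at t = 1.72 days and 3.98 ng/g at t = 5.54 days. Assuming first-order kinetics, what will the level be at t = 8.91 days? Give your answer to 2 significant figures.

Over Δt = 5.54 − 1.72 = 3.82 days, the level fell by a factor of 60/3.98 ≈ 15.075.
n = log₂(15.075) ≈ 3.9141 half-lives, so t½ = 3.82/3.9141 ≈ 0.97595 days.
From t = 5.54 to t = 8.91: 3.98 × (1/2)^((8.91−5.54)/0.97595) ≈ 0.36343 ng/g.

0.36 ng/g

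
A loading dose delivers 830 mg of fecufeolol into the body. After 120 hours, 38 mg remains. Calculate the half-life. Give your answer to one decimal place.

A/A₀ = 38/830 ≈ 0.045783.
n = log₂(21.842) ≈ 4.449 half-lives elapsed in 120 hours.
t½ = 120/4.449 ≈ 26.972 hours.

27.0 hours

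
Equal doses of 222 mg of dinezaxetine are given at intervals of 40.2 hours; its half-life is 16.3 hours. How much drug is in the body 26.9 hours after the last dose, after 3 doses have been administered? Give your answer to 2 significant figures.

86 mg

The 3 doses were given 107.3, 67.1, 26.9 hours ago.
Total = 222·(1/2)^(107.3/16.3) + 222·(1/2)^(67.1/16.3) + 222·(1/2)^(26.9/16.3)
      = 2.3159 + 12.798 + 70.723 ≈ 85.837 mg.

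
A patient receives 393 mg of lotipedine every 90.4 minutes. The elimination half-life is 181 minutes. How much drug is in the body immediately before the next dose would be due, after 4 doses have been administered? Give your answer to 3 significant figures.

712 mg

The 4 doses were given 361.6, 271.2, 180.8, 90.4 minutes ago.
Total = 393·(1/2)^(361.6/181) + 393·(1/2)^(271.2/181) + 393·(1/2)^(180.8/181) + 393·(1/2)^(90.4/181)
      = 98.401 + 139.11 + 196.65 + 278 ≈ 712.16 mg.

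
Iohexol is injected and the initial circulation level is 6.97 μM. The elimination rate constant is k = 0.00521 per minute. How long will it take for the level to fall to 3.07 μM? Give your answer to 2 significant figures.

160 minutes

t½ = ln 2 / k = 0.69315 / 0.00521 ≈ 133.04 minutes.
Fraction remaining = 3.07/6.97 ≈ 0.44046.
n = log₂(6.97/3.07) = ln(2.2704)/ln 2 ≈ 1.1829 half-lives.
t = n × t½ = 1.1829 × 133.04 ≈ 157.38 minutes.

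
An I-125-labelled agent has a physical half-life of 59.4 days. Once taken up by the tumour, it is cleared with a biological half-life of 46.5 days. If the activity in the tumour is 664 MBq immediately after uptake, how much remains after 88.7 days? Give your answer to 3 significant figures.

62.9 MBq

1/t_eff = 1/t_phys + 1/t_biol = 1/59.4 + 1/46.5 = 0.03834 per day.
t_eff = 59.4 × 46.5 / (59.4 + 46.5) ≈ 26.082 days.
Remaining = 664 × (1/2)^(88.7/26.082) = 664 × (1/2)^3.4008 ≈ 62.868 MBq.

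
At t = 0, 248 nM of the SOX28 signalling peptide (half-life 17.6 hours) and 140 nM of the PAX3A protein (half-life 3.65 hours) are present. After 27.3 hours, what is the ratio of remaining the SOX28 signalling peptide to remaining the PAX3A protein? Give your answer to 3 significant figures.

SOX28 signalling peptide: 248 × (1/2)^(27.3/17.6) = 248 × (1/2)^1.5511 ≈ 84.628 nM.
PAX3A protein: 140 × (1/2)^(27.3/3.65) = 140 × (1/2)^7.4795 ≈ 0.78449 nM.
Ratio ≈ 84.628 / 0.78449 ≈ 107.88.

108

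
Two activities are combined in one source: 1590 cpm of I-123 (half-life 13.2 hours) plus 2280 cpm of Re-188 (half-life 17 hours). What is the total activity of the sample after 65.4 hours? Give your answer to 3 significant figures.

210 cpm

I-123: 1590 × (1/2)^(65.4/13.2) = 1590 × (1/2)^4.9545 ≈ 51.278 cpm.
Re-188: 2280 × (1/2)^(65.4/17) = 2280 × (1/2)^3.8471 ≈ 158.44 cpm.
Total = 51.278 + 158.44 ≈ 209.71 cpm.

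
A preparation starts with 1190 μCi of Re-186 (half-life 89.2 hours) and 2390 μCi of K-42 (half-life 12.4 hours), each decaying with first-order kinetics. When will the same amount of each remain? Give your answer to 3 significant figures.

14.5 hours

Set 1190·(1/2)^(t/89.2) = 2390·(1/2)^(t/12.4).
Taking log₂: log₂(1190/2390) = t·(1/89.2 − 1/12.4).
log₂(0.49791) = -1.006; 1/89.2 − 1/12.4 = -0.069434.
t = -1.006 / -0.069434 ≈ 14.489 hours.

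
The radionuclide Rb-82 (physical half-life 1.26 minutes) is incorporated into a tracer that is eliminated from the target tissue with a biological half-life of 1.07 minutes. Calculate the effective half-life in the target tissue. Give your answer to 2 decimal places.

1/t_eff = 1/t_phys + 1/t_biol = 1/1.26 + 1/1.07 = 1.7282 per minute.
t_eff = 1.26 × 1.07 / (1.26 + 1.07) ≈ 0.57863 minutes.

0.58 minutes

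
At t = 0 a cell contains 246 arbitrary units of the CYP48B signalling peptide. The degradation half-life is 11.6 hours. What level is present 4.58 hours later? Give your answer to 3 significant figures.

Number of half-lives: n = 4.58/11.6 ≈ 0.39483.
Remaining = 246 × (1/2)^0.39483 = 246 × 0.76058 ≈ 187.1 arbitrary units.

187 arbitrary units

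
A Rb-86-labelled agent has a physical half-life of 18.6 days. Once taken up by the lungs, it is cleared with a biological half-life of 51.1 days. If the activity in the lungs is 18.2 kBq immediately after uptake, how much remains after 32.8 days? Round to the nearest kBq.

3 kBq

1/t_eff = 1/t_phys + 1/t_biol = 1/18.6 + 1/51.1 = 0.073333 per day.
t_eff = 18.6 × 51.1 / (18.6 + 51.1) ≈ 13.636 days.
Remaining = 18.2 × (1/2)^(32.8/13.636) = 18.2 × (1/2)^2.4053 ≈ 3.4356 kBq.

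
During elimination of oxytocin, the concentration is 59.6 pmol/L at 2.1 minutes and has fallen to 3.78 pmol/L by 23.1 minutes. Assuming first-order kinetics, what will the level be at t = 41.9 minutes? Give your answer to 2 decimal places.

Over Δt = 23.1 − 2.1 = 21 minutes, the level fell by a factor of 59.6/3.78 ≈ 15.767.
n = log₂(15.767) ≈ 3.9789 half-lives, so t½ = 21/3.9789 ≈ 5.2779 minutes.
From t = 23.1 to t = 41.9: 3.78 × (1/2)^((41.9−23.1)/5.2779) ≈ 0.32005 pmol/L.

0.32 pmol/L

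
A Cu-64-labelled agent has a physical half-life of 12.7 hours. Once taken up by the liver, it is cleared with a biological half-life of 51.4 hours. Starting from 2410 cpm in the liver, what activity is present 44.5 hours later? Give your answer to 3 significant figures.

1/t_eff = 1/t_phys + 1/t_biol = 1/12.7 + 1/51.4 = 0.098195 per hour.
t_eff = 12.7 × 51.4 / (12.7 + 51.4) ≈ 10.184 hours.
Remaining = 2410 × (1/2)^(44.5/10.184) = 2410 × (1/2)^4.3697 ≈ 116.58 cpm.

117 cpm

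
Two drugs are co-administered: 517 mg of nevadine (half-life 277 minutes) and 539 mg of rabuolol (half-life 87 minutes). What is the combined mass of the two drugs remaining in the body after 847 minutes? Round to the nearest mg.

63 mg

nevadine: 517 × (1/2)^(847/277) = 517 × (1/2)^3.0578 ≈ 62.089 mg.
rabuolol: 539 × (1/2)^(847/87) = 539 × (1/2)^9.7356 ≈ 0.63222 mg.
Total = 62.089 + 0.63222 ≈ 62.721 mg.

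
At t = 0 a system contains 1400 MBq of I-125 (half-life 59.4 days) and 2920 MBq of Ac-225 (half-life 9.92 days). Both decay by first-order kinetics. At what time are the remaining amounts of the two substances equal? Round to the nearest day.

Set 1400·(1/2)^(t/59.4) = 2920·(1/2)^(t/9.92).
Taking log₂: log₂(1400/2920) = t·(1/59.4 − 1/9.92).
log₂(0.47945) = -1.0605; 1/59.4 − 1/9.92 = -0.083971.
t = -1.0605 / -0.083971 ≈ 12.63 days.

13 days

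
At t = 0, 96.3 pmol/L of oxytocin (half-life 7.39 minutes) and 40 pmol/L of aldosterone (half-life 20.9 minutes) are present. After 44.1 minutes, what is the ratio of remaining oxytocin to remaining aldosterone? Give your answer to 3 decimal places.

0.166

oxytocin: 96.3 × (1/2)^(44.1/7.39) = 96.3 × (1/2)^5.9675 ≈ 1.5389 pmol/L.
aldosterone: 40 × (1/2)^(44.1/20.9) = 40 × (1/2)^2.11 ≈ 9.2656 pmol/L.
Ratio ≈ 1.5389 / 9.2656 ≈ 0.16609.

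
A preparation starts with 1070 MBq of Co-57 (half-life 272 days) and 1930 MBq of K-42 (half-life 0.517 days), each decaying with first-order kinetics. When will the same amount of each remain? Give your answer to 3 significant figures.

0.441 days

Set 1070·(1/2)^(t/272) = 1930·(1/2)^(t/0.517).
Taking log₂: log₂(1070/1930) = t·(1/272 − 1/0.517).
log₂(0.5544) = -0.85099; 1/272 − 1/0.517 = -1.9306.
t = -0.85099 / -1.9306 ≈ 0.4408 days.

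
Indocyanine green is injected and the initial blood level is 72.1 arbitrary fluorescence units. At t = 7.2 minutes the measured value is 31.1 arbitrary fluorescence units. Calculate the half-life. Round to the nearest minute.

6 minutes

A/A₀ = 31.1/72.1 ≈ 0.43135.
n = log₂(2.3183) ≈ 1.2131 half-lives elapsed in 7.2 minutes.
t½ = 7.2/1.2131 ≈ 5.9353 minutes.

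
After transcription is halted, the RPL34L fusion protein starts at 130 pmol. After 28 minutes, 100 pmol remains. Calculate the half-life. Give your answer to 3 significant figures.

74.0 minutes

A/A₀ = 100/130 ≈ 0.76923.
n = log₂(1.3) ≈ 0.37851 half-lives elapsed in 28 minutes.
t½ = 28/0.37851 ≈ 73.974 minutes.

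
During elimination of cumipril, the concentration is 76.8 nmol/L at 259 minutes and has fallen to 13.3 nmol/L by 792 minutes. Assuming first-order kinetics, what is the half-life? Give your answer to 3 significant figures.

Over Δt = 792 − 259 = 533 minutes, the level fell by a factor of 76.8/13.3 ≈ 5.7744.
n = log₂(5.7744) ≈ 2.5297 half-lives, so t½ = 533/2.5297 ≈ 210.7 minutes.

211 minutes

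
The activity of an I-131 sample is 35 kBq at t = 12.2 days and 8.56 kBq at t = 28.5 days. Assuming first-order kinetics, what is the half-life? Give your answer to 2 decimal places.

Over Δt = 28.5 − 12.2 = 16.3 days, the level fell by a factor of 35/8.56 ≈ 4.0888.
n = log₂(4.0888) ≈ 2.0317 half-lives, so t½ = 16.3/2.0317 ≈ 8.0229 days.

8.02 days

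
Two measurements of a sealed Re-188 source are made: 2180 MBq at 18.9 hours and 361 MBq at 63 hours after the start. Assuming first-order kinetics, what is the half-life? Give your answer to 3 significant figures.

17.0 hours

Over Δt = 63 − 18.9 = 44.1 hours, the level fell by a factor of 2180/361 ≈ 6.0388.
n = log₂(6.0388) ≈ 2.5943 half-lives, so t½ = 44.1/2.5943 ≈ 16.999 hours.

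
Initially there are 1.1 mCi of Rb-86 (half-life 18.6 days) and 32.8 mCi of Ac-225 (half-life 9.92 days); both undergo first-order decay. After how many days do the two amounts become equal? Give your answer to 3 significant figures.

Set 1.1·(1/2)^(t/18.6) = 32.8·(1/2)^(t/9.92).
Taking log₂: log₂(1.1/32.8) = t·(1/18.6 − 1/9.92).
log₂(0.033537) = -4.8981; 1/18.6 − 1/9.92 = -0.047043.
t = -4.8981 / -0.047043 ≈ 104.12 days.

104 days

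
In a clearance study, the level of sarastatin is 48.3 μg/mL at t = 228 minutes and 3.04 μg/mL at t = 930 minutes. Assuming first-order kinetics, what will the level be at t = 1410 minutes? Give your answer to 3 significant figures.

Over Δt = 930 − 228 = 702 minutes, the level fell by a factor of 48.3/3.04 ≈ 15.888.
n = log₂(15.888) ≈ 3.9899 half-lives, so t½ = 702/3.9899 ≈ 175.95 minutes.
From t = 930 to t = 1410: 3.04 × (1/2)^((1410−930)/175.95) ≈ 0.4588 μg/mL.

0.459 μg/mL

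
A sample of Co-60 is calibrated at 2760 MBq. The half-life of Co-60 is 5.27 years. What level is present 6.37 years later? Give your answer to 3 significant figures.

1190 MBq

Number of half-lives: n = 6.37/5.27 ≈ 1.2087.
Remaining = 2760 × (1/2)^1.2087 = 2760 × 0.43265 ≈ 1194.1 MBq.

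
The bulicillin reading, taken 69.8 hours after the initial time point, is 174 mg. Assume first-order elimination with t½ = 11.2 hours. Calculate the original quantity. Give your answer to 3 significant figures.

Number of half-lives elapsed: n = 69.8/11.2 ≈ 6.2321.
A₀ = A × 2^n = 174 × 2^6.2321 = 174 × 75.173 ≈ 13080 mg.

13100 mg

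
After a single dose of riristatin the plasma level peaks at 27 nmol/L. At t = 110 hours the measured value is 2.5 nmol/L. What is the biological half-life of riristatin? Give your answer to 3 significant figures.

A/A₀ = 2.5/27 ≈ 0.092593.
n = log₂(10.8) ≈ 3.433 half-lives elapsed in 110 hours.
t½ = 110/3.433 ≈ 32.042 hours.

32.0 hours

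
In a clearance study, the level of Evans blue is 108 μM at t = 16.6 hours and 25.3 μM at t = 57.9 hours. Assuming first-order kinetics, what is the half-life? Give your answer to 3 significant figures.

Over Δt = 57.9 − 16.6 = 41.3 hours, the level fell by a factor of 108/25.3 ≈ 4.2688.
n = log₂(4.2688) ≈ 2.0938 half-lives, so t½ = 41.3/2.0938 ≈ 19.725 hours.

19.7 hours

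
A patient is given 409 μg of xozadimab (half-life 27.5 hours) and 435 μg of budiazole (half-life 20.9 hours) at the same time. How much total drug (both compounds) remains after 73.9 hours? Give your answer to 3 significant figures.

xozadimab: 409 × (1/2)^(73.9/27.5) = 409 × (1/2)^2.6873 ≈ 63.5 μg.
budiazole: 435 × (1/2)^(73.9/20.9) = 435 × (1/2)^3.5359 ≈ 37.504 μg.
Total = 63.5 + 37.504 ≈ 101 μg.

101 μg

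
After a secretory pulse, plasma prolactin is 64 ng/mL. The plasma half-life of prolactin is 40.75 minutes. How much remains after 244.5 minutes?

Elapsed time is 6 half-lives (244.5/40.75).
Each half-life halves the amount: 64 × (1/2)^6 = 64/64 = 1 ng/mL.

1 ng/mL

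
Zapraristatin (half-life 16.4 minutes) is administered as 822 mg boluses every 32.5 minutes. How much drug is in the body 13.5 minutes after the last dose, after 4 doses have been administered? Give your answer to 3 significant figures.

620 mg

The 4 doses were given 111, 78.5, 46, 13.5 minutes ago.
Total = 822·(1/2)^(111/16.4) + 822·(1/2)^(78.5/16.4) + 822·(1/2)^(46/16.4) + 822·(1/2)^(13.5/16.4)
      = 7.5407 + 29.783 + 117.63 + 464.59 ≈ 619.55 mg.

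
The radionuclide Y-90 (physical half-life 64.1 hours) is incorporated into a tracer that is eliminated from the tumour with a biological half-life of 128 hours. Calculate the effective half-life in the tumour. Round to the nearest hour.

1/t_eff = 1/t_phys + 1/t_biol = 1/64.1 + 1/128 = 0.023413 per hour.
t_eff = 64.1 × 128 / (64.1 + 128) ≈ 42.711 hours.

43 hours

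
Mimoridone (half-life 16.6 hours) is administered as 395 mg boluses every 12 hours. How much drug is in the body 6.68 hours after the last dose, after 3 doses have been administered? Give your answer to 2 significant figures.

590 mg

The 3 doses were given 30.68, 18.68, 6.68 hours ago.
Total = 395·(1/2)^(30.68/16.6) + 395·(1/2)^(18.68/16.6) + 395·(1/2)^(6.68/16.6)
      = 109.71 + 181.07 + 298.85 ≈ 589.63 mg.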